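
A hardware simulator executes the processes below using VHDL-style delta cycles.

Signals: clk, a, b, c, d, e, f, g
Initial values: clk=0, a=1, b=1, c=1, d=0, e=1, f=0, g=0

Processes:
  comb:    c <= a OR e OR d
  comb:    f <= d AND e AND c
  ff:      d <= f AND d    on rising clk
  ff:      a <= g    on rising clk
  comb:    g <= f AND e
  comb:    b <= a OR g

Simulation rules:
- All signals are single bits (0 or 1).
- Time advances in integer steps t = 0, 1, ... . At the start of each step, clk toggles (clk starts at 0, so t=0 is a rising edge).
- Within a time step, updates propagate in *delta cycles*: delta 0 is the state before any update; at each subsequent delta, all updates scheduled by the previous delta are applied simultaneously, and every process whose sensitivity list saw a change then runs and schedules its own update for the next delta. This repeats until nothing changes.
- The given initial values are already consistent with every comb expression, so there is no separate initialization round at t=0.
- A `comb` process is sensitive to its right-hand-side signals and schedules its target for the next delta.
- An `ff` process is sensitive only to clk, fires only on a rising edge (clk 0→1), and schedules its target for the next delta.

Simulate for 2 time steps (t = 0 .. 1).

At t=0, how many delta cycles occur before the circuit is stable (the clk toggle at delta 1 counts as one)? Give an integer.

t0.Δ0 clk=0 a=1 d=0 b=1 g=0 c=1 f=0 e=1
t0.Δ1 clk=1 a=1 d=0 b=1 g=0 c=1 f=0 e=1
t0.Δ2 clk=1 a=0 d=0 b=1 g=0 c=1 f=0 e=1
t0.Δ3 clk=1 a=0 d=0 b=0 g=0 c=1 f=0 e=1
t1.Δ0 clk=1 a=0 d=0 b=0 g=0 c=1 f=0 e=1
t1.Δ1 clk=0 a=0 d=0 b=0 g=0 c=1 f=0 e=1

3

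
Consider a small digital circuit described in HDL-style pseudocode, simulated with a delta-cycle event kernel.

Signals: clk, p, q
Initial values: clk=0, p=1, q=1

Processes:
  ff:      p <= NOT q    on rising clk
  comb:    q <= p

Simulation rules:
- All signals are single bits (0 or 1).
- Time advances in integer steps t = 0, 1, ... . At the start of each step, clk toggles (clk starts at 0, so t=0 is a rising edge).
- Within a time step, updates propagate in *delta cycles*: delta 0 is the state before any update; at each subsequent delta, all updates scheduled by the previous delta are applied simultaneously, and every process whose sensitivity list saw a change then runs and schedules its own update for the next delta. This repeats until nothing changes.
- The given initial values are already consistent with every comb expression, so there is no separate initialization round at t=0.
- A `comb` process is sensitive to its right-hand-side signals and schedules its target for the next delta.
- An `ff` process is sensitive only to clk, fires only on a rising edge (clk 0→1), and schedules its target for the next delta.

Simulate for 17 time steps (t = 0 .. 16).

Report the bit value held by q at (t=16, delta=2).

1

t0.Δ0 clk=0 q=1 p=1
t0.Δ1 clk=1 q=1 p=1
t0.Δ2 clk=1 q=1 p=0
t0.Δ3 clk=1 q=0 p=0
t1.Δ0 clk=1 q=0 p=0
t1.Δ1 clk=0 q=0 p=0
t2.Δ0 clk=0 q=0 p=0
t2.Δ1 clk=1 q=0 p=0
t2.Δ2 clk=1 q=0 p=1
t2.Δ3 clk=1 q=1 p=1
t3.Δ0 clk=1 q=1 p=1
t3.Δ1 clk=0 q=1 p=1
t4.Δ0 clk=0 q=1 p=1
t4.Δ1 clk=1 q=1 p=1
t4.Δ2 clk=1 q=1 p=0
t4.Δ3 clk=1 q=0 p=0
t5.Δ0 clk=1 q=0 p=0
t5.Δ1 clk=0 q=0 p=0
t6.Δ0 clk=0 q=0 p=0
t6.Δ1 clk=1 q=0 p=0
t6.Δ2 clk=1 q=0 p=1
t6.Δ3 clk=1 q=1 p=1
t7.Δ0 clk=1 q=1 p=1
t7.Δ1 clk=0 q=1 p=1
t8.Δ0 clk=0 q=1 p=1
t8.Δ1 clk=1 q=1 p=1
t8.Δ2 clk=1 q=1 p=0
t8.Δ3 clk=1 q=0 p=0
t9.Δ0 clk=1 q=0 p=0
t9.Δ1 clk=0 q=0 p=0
t10.Δ0 clk=0 q=0 p=0
t10.Δ1 clk=1 q=0 p=0
t10.Δ2 clk=1 q=0 p=1
t10.Δ3 clk=1 q=1 p=1
t11.Δ0 clk=1 q=1 p=1
t11.Δ1 clk=0 q=1 p=1
t12.Δ0 clk=0 q=1 p=1
t12.Δ1 clk=1 q=1 p=1
t12.Δ2 clk=1 q=1 p=0
t12.Δ3 clk=1 q=0 p=0
t13.Δ0 clk=1 q=0 p=0
t13.Δ1 clk=0 q=0 p=0
t14.Δ0 clk=0 q=0 p=0
t14.Δ1 clk=1 q=0 p=0
t14.Δ2 clk=1 q=0 p=1
t14.Δ3 clk=1 q=1 p=1
t15.Δ0 clk=1 q=1 p=1
t15.Δ1 clk=0 q=1 p=1
t16.Δ0 clk=0 q=1 p=1
t16.Δ1 clk=1 q=1 p=1
t16.Δ2 clk=1 q=1 p=0
t16.Δ3 clk=1 q=0 p=0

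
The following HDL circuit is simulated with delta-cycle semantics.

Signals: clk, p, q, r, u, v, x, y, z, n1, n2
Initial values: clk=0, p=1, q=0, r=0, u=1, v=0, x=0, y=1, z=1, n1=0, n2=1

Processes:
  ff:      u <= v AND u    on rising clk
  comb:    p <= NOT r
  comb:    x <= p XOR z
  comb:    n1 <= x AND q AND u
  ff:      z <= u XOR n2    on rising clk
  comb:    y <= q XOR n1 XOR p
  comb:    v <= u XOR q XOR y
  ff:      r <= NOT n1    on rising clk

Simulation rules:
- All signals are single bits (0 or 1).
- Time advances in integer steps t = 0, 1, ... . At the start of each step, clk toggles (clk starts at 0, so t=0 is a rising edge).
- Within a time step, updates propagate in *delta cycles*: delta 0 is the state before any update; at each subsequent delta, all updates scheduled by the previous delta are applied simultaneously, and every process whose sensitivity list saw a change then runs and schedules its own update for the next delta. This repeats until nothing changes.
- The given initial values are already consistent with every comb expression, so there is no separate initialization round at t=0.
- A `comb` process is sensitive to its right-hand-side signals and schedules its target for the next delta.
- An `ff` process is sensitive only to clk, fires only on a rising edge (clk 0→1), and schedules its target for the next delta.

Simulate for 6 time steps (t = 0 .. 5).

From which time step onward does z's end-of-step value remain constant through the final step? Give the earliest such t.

t=0 Δ0: v=0 r=0 u=1 q=0 clk=0 n2=1 p=1 x=0 z=1 y=1 n1=0
  Δ1: clk:0→1
  Δ2: r:0→1, u:1→0, z:1→0
  Δ3: v:0→1, p:1→0, x:0→1
  Δ4: x:1→0, y:1→0
  Δ5: v:1→0
  (5Δ to stable)
t=1 Δ0: v=0 r=1 u=0 q=0 clk=1 n2=1 p=0 x=0 z=0 y=0 n1=0
  Δ1: clk:1→0
  (1Δ to stable)
t=2 Δ0: v=0 r=1 u=0 q=0 clk=0 n2=1 p=0 x=0 z=0 y=0 n1=0
  Δ1: clk:0→1
  Δ2: z:0→1
  Δ3: x:0→1
  (3Δ to stable)
t=3 Δ0: v=0 r=1 u=0 q=0 clk=1 n2=1 p=0 x=1 z=1 y=0 n1=0
  Δ1: clk:1→0
  (1Δ to stable)
t=4 Δ0: v=0 r=1 u=0 q=0 clk=0 n2=1 p=0 x=1 z=1 y=0 n1=0
  Δ1: clk:0→1
  (1Δ to stable)
t=5 Δ0: v=0 r=1 u=0 q=0 clk=1 n2=1 p=0 x=1 z=1 y=0 n1=0
  Δ1: clk:1→0
  (1Δ to stable)

2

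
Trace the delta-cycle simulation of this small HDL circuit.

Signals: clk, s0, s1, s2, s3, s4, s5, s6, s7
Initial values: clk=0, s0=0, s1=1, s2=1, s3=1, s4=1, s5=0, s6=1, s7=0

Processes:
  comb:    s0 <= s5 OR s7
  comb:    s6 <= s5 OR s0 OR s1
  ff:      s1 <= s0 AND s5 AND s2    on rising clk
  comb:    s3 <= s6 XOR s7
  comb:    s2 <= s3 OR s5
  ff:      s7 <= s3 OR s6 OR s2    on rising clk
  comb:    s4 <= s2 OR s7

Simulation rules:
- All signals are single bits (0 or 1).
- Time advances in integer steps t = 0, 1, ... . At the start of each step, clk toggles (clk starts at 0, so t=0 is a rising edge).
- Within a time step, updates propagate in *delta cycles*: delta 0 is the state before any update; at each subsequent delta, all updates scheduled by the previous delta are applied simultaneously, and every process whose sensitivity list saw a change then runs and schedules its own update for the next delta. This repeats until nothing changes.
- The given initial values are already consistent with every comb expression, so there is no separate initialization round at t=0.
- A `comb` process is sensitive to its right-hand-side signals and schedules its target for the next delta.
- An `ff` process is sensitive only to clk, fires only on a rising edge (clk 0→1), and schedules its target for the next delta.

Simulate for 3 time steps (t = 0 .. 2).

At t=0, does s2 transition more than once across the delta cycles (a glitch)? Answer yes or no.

yes

[bits: clk,s2,s6,s5,s0,s4,s3,s1,s7]
t=0: Δ0=011001110 Δ1=111001110 Δ2=111001101 Δ3=110011001 Δ4=101011101 Δ5=111011001 Δ6=101011001 | 6Δ
t=1: Δ0=101011001 Δ1=001011001 | 1Δ
t=2: Δ0=001011001 Δ1=101011001 | 1Δ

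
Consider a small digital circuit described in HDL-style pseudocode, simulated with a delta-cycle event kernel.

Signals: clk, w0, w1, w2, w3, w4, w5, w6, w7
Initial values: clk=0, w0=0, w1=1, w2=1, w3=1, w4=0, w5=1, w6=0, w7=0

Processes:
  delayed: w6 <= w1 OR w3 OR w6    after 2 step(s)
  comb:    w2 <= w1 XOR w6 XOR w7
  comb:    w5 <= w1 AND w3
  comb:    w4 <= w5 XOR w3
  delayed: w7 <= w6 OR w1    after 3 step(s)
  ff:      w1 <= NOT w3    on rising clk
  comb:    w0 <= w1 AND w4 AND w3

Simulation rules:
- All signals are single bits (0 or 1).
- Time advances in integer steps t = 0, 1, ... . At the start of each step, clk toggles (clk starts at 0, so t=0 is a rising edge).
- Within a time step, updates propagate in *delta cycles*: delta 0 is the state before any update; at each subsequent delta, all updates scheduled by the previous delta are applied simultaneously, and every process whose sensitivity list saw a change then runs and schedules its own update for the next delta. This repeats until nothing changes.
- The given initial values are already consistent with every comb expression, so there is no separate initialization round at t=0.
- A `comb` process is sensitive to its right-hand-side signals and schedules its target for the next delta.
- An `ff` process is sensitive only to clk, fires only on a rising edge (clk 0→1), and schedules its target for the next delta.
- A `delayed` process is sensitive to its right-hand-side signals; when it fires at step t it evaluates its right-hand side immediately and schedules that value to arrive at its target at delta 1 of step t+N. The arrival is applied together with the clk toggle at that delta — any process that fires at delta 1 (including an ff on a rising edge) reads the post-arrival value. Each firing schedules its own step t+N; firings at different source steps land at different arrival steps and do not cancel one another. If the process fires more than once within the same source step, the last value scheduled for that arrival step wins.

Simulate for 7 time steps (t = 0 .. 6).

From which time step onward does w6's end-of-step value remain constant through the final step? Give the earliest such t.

2

[bits: w4,w1,clk,w3,w7,w0,w6,w5,w2]
t=0: Δ0=010100011 Δ1=011100011 Δ2=001100011 Δ3=001100000 Δ4=101100000 | 4Δ
t=1: Δ0=101100000 Δ1=100100000 | 1Δ
t=2: Δ0=100100000 Δ1=101100100 Δ2=101100101 | 2Δ
t=3: Δ0=101100101 Δ1=100100101 | 1Δ
t=4: Δ0=100100101 Δ1=101100101 | 1Δ
t=5: Δ0=101100101 Δ1=100110101 Δ2=100110100 | 2Δ
t=6: Δ0=100110100 Δ1=101110100 | 1Δ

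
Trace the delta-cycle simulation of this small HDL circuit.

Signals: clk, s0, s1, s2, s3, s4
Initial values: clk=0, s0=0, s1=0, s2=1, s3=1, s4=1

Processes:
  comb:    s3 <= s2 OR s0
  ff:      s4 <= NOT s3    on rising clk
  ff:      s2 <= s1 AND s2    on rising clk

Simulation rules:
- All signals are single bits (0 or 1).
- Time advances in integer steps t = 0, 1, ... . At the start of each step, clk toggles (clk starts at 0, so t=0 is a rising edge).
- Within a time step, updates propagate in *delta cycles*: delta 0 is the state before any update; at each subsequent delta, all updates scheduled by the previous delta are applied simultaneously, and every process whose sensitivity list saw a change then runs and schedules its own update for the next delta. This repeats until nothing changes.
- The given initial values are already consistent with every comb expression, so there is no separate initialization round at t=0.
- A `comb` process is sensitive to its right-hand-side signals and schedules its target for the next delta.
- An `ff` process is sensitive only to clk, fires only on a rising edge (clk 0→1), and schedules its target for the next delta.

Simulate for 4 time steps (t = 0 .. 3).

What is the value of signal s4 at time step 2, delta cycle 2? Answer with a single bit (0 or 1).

1

[bits: s0,s4,s3,s1,s2,clk]
t=0: Δ0=011010 Δ1=011011 Δ2=001001 Δ3=000001 | 3Δ
t=1: Δ0=000001 Δ1=000000 | 1Δ
t=2: Δ0=000000 Δ1=000001 Δ2=010001 | 2Δ
t=3: Δ0=010001 Δ1=010000 | 1Δ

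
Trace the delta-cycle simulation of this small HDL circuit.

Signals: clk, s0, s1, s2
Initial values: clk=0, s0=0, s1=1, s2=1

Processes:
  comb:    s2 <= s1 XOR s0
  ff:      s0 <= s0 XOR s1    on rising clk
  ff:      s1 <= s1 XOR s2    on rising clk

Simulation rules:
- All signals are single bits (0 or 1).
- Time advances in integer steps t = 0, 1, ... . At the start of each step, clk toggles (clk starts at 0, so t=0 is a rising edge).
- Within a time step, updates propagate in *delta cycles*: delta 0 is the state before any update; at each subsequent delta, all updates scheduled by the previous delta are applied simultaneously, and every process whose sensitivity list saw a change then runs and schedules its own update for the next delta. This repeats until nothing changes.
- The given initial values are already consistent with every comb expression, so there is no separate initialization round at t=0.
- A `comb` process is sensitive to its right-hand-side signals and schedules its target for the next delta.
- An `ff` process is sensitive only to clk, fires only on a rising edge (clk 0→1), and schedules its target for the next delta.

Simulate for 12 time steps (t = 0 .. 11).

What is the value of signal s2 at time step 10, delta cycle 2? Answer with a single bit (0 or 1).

0

t0.Δ0 s1=1 s2=1 s0=0 clk=0
t0.Δ1 s1=1 s2=1 s0=0 clk=1
t0.Δ2 s1=0 s2=1 s0=1 clk=1
t1.Δ0 s1=0 s2=1 s0=1 clk=1
t1.Δ1 s1=0 s2=1 s0=1 clk=0
t2.Δ0 s1=0 s2=1 s0=1 clk=0
t2.Δ1 s1=0 s2=1 s0=1 clk=1
t2.Δ2 s1=1 s2=1 s0=1 clk=1
t2.Δ3 s1=1 s2=0 s0=1 clk=1
t3.Δ0 s1=1 s2=0 s0=1 clk=1
t3.Δ1 s1=1 s2=0 s0=1 clk=0
t4.Δ0 s1=1 s2=0 s0=1 clk=0
t4.Δ1 s1=1 s2=0 s0=1 clk=1
t4.Δ2 s1=1 s2=0 s0=0 clk=1
t4.Δ3 s1=1 s2=1 s0=0 clk=1
t5.Δ0 s1=1 s2=1 s0=0 clk=1
t5.Δ1 s1=1 s2=1 s0=0 clk=0
t6.Δ0 s1=1 s2=1 s0=0 clk=0
t6.Δ1 s1=1 s2=1 s0=0 clk=1
t6.Δ2 s1=0 s2=1 s0=1 clk=1
t7.Δ0 s1=0 s2=1 s0=1 clk=1
t7.Δ1 s1=0 s2=1 s0=1 clk=0
t8.Δ0 s1=0 s2=1 s0=1 clk=0
t8.Δ1 s1=0 s2=1 s0=1 clk=1
t8.Δ2 s1=1 s2=1 s0=1 clk=1
t8.Δ3 s1=1 s2=0 s0=1 clk=1
t9.Δ0 s1=1 s2=0 s0=1 clk=1
t9.Δ1 s1=1 s2=0 s0=1 clk=0
t10.Δ0 s1=1 s2=0 s0=1 clk=0
t10.Δ1 s1=1 s2=0 s0=1 clk=1
t10.Δ2 s1=1 s2=0 s0=0 clk=1
t10.Δ3 s1=1 s2=1 s0=0 clk=1
t11.Δ0 s1=1 s2=1 s0=0 clk=1
t11.Δ1 s1=1 s2=1 s0=0 clk=0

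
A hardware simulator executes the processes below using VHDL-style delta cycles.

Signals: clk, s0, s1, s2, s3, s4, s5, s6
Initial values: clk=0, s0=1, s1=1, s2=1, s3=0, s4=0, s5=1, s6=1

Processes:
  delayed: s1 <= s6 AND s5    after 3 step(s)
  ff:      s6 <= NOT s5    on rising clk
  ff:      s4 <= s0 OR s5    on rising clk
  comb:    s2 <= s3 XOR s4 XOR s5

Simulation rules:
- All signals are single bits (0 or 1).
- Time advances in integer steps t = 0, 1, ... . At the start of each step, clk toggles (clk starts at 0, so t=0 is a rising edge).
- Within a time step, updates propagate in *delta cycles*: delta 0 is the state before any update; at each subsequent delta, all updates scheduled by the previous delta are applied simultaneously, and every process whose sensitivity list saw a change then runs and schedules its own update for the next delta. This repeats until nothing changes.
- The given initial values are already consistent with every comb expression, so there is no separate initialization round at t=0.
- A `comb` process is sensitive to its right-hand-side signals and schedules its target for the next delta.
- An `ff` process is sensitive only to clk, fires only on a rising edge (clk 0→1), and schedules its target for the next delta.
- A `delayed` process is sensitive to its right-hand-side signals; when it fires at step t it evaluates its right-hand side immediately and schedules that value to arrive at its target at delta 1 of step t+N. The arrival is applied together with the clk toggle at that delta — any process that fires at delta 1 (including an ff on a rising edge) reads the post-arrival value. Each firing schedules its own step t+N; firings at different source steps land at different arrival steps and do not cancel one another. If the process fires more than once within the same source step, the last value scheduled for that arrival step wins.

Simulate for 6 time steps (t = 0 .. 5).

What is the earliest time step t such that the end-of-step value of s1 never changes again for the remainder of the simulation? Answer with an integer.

3

[bits: s4,s5,s1,s3,s6,s2,clk,s0]
t=0: Δ0=01101101 Δ1=01101111 Δ2=11100111 Δ3=11100011 | 3Δ
t=1: Δ0=11100011 Δ1=11100001 | 1Δ
t=2: Δ0=11100001 Δ1=11100011 | 1Δ
t=3: Δ0=11100011 Δ1=11000001 | 1Δ
t=4: Δ0=11000001 Δ1=11000011 | 1Δ
t=5: Δ0=11000011 Δ1=11000001 | 1Δ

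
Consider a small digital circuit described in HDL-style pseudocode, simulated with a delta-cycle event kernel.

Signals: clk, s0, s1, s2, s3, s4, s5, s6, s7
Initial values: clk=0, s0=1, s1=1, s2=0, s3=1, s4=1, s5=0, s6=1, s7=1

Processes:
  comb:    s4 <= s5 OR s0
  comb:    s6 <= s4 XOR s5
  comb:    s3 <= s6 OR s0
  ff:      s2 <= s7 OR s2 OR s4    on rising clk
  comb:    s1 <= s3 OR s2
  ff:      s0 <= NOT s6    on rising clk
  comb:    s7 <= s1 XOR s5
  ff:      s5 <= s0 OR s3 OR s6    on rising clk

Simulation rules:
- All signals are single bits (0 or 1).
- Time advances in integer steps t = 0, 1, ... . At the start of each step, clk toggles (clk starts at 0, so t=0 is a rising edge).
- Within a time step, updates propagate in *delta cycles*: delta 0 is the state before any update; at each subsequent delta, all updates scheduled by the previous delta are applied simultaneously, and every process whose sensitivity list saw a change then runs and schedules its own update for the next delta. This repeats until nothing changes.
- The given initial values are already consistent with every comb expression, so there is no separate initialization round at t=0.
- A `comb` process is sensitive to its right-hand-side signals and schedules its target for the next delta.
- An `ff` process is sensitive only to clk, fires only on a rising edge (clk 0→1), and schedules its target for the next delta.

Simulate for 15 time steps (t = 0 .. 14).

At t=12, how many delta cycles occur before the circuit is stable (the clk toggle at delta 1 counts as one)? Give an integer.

4

[bits: s7,s5,s2,s6,s1,s4,clk,s3,s0]
t=0: Δ0=100111011 Δ1=100111111 Δ2=111111110 Δ3=011011110 Δ4=011011100 | 4Δ
t=1: Δ0=011011100 Δ1=011011000 | 1Δ
t=2: Δ0=011011000 Δ1=011011100 Δ2=001011101 Δ3=101111111 | 3Δ
t=3: Δ0=101111111 Δ1=101111011 | 1Δ
t=4: Δ0=101111011 Δ1=101111111 Δ2=111111110 Δ3=011011110 Δ4=011011100 | 4Δ
t=5: Δ0=011011100 Δ1=011011000 | 1Δ
t=6: Δ0=011011000 Δ1=011011100 Δ2=001011101 Δ3=101111111 | 3Δ
t=7: Δ0=101111111 Δ1=101111011 | 1Δ
t=8: Δ0=101111011 Δ1=101111111 Δ2=111111110 Δ3=011011110 Δ4=011011100 | 4Δ
t=9: Δ0=011011100 Δ1=011011000 | 1Δ
t=10: Δ0=011011000 Δ1=011011100 Δ2=001011101 Δ3=101111111 | 3Δ
t=11: Δ0=101111111 Δ1=101111011 | 1Δ
t=12: Δ0=101111011 Δ1=101111111 Δ2=111111110 Δ3=011011110 Δ4=011011100 | 4Δ
t=13: Δ0=011011100 Δ1=011011000 | 1Δ
t=14: Δ0=011011000 Δ1=011011100 Δ2=001011101 Δ3=101111111 | 3Δ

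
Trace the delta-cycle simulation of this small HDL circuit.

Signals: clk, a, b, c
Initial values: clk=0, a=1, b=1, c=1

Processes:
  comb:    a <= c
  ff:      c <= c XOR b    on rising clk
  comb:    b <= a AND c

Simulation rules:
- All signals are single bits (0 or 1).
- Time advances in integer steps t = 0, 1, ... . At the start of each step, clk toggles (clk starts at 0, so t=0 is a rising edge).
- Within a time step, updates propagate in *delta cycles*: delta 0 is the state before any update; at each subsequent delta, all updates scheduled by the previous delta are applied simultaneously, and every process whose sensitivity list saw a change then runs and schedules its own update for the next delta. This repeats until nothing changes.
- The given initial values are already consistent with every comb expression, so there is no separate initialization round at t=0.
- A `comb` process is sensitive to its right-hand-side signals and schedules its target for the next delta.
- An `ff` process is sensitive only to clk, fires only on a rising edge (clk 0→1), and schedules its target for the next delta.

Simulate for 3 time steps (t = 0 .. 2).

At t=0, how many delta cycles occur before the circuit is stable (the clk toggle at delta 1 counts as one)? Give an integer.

t0.Δ0 clk=0 c=1 a=1 b=1
t0.Δ1 clk=1 c=1 a=1 b=1
t0.Δ2 clk=1 c=0 a=1 b=1
t0.Δ3 clk=1 c=0 a=0 b=0
t1.Δ0 clk=1 c=0 a=0 b=0
t1.Δ1 clk=0 c=0 a=0 b=0
t2.Δ0 clk=0 c=0 a=0 b=0
t2.Δ1 clk=1 c=0 a=0 b=0

3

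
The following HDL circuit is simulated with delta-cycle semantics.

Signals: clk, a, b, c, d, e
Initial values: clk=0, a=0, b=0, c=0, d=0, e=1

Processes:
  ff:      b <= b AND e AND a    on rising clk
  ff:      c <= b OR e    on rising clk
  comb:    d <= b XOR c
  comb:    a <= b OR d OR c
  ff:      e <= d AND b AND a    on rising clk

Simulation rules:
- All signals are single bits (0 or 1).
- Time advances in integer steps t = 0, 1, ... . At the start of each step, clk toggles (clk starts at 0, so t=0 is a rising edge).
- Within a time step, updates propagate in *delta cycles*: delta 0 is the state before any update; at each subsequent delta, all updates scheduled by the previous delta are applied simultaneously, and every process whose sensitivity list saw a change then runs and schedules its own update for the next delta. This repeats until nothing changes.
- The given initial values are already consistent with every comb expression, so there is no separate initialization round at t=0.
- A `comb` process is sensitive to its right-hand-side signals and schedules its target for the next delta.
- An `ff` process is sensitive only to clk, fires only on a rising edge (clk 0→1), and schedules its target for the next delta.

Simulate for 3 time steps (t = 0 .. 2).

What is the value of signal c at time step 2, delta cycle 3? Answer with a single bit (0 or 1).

t=0 Δ0: c=0 clk=0 b=0 a=0 d=0 e=1
  Δ1: clk:0→1
  Δ2: c:0→1, e:1→0
  Δ3: a:0→1, d:0→1
  (3Δ to stable)
t=1 Δ0: c=1 clk=1 b=0 a=1 d=1 e=0
  Δ1: clk:1→0
  (1Δ to stable)
t=2 Δ0: c=1 clk=0 b=0 a=1 d=1 e=0
  Δ1: clk:0→1
  Δ2: c:1→0
  Δ3: d:1→0
  Δ4: a:1→0
  (4Δ to stable)

0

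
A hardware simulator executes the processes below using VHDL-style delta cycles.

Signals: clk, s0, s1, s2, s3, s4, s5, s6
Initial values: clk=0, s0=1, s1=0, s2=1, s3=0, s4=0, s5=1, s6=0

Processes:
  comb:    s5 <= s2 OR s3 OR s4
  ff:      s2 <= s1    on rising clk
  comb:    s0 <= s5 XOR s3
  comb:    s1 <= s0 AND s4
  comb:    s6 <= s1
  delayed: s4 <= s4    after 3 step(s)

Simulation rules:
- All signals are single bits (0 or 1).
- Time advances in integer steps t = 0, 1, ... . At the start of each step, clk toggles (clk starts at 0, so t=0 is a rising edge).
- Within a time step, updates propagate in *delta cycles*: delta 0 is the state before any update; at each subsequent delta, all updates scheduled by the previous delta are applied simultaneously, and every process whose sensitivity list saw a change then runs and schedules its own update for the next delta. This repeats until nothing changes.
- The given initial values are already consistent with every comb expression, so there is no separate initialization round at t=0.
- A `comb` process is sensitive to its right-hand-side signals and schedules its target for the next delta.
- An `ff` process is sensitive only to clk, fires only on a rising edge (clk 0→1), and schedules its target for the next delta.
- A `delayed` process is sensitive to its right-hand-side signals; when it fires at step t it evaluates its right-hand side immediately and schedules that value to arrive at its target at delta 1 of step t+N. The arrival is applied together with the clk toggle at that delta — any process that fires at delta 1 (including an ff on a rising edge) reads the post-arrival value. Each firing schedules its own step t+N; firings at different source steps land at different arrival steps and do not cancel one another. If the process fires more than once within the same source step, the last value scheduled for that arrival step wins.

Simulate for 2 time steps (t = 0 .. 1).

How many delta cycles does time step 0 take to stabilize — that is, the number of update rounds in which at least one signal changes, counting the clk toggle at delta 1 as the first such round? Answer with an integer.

4

t0.Δ0 s2=1 clk=0 s6=0 s4=0 s1=0 s0=1 s5=1 s3=0
t0.Δ1 s2=1 clk=1 s6=0 s4=0 s1=0 s0=1 s5=1 s3=0
t0.Δ2 s2=0 clk=1 s6=0 s4=0 s1=0 s0=1 s5=1 s3=0
t0.Δ3 s2=0 clk=1 s6=0 s4=0 s1=0 s0=1 s5=0 s3=0
t0.Δ4 s2=0 clk=1 s6=0 s4=0 s1=0 s0=0 s5=0 s3=0
t1.Δ0 s2=0 clk=1 s6=0 s4=0 s1=0 s0=0 s5=0 s3=0
t1.Δ1 s2=0 clk=0 s6=0 s4=0 s1=0 s0=0 s5=0 s3=0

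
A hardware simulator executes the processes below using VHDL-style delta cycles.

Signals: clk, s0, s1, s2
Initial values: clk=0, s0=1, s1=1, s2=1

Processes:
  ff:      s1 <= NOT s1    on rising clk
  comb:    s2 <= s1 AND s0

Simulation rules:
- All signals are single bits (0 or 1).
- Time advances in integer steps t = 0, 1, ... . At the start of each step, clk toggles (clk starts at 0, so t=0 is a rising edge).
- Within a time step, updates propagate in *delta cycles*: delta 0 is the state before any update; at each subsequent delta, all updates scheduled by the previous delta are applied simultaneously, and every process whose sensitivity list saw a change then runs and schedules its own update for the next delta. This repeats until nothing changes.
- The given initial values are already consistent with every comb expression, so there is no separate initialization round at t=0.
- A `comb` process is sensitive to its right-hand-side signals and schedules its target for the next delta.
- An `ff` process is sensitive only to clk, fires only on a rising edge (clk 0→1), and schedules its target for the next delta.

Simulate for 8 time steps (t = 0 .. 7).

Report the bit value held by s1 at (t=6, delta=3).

1

[bits: clk,s0,s2,s1]
t=0: Δ0=0111 Δ1=1111 Δ2=1110 Δ3=1100 | 3Δ
t=1: Δ0=1100 Δ1=0100 | 1Δ
t=2: Δ0=0100 Δ1=1100 Δ2=1101 Δ3=1111 | 3Δ
t=3: Δ0=1111 Δ1=0111 | 1Δ
t=4: Δ0=0111 Δ1=1111 Δ2=1110 Δ3=1100 | 3Δ
t=5: Δ0=1100 Δ1=0100 | 1Δ
t=6: Δ0=0100 Δ1=1100 Δ2=1101 Δ3=1111 | 3Δ
t=7: Δ0=1111 Δ1=0111 | 1Δ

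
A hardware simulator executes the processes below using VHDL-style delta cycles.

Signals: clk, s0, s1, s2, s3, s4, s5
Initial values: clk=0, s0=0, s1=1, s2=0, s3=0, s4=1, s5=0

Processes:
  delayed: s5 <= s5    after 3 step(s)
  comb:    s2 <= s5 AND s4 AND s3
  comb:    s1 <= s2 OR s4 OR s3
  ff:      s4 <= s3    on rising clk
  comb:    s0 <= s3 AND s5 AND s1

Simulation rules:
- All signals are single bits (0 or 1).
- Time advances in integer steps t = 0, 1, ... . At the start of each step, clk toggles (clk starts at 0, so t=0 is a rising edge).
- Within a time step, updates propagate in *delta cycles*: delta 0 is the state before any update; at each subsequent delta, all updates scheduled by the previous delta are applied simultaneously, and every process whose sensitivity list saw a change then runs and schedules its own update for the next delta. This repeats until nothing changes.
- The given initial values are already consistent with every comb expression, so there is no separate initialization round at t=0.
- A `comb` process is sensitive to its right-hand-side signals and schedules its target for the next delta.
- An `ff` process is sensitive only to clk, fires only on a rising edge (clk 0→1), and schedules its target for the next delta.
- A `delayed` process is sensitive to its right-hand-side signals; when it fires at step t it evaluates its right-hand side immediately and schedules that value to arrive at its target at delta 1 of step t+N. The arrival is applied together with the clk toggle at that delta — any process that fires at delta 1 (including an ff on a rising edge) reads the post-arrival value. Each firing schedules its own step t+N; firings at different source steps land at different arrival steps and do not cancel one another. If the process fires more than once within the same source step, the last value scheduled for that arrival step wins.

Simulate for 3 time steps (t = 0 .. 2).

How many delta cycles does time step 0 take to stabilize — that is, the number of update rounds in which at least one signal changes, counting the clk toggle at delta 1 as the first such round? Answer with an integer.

3

t0.Δ0 s5=0 s3=0 clk=0 s0=0 s4=1 s1=1 s2=0
t0.Δ1 s5=0 s3=0 clk=1 s0=0 s4=1 s1=1 s2=0
t0.Δ2 s5=0 s3=0 clk=1 s0=0 s4=0 s1=1 s2=0
t0.Δ3 s5=0 s3=0 clk=1 s0=0 s4=0 s1=0 s2=0
t1.Δ0 s5=0 s3=0 clk=1 s0=0 s4=0 s1=0 s2=0
t1.Δ1 s5=0 s3=0 clk=0 s0=0 s4=0 s1=0 s2=0
t2.Δ0 s5=0 s3=0 clk=0 s0=0 s4=0 s1=0 s2=0
t2.Δ1 s5=0 s3=0 clk=1 s0=0 s4=0 s1=0 s2=0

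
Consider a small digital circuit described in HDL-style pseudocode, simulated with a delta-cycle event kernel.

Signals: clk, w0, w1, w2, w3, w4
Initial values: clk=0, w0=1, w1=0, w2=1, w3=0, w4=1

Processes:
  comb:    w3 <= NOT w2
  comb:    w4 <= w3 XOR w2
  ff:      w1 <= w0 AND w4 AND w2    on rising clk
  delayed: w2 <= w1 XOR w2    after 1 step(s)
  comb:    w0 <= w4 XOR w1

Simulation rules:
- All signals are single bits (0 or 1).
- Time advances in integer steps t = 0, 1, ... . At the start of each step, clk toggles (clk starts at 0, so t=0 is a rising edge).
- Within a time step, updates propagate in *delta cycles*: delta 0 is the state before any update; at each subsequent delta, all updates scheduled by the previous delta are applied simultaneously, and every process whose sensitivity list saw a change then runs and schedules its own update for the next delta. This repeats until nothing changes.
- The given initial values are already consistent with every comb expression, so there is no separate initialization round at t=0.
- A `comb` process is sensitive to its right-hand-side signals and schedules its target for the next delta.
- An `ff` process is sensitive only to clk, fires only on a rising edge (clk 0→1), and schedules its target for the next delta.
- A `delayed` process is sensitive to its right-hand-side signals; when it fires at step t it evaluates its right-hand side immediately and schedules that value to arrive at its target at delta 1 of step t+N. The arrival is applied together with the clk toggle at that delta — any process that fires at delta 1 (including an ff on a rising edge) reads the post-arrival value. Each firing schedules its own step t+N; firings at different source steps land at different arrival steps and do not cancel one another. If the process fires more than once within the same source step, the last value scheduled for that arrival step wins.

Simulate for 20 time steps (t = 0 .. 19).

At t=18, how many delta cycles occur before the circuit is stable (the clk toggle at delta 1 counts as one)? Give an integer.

[bits: w4,w2,clk,w0,w1,w3]
t=0: Δ0=110100 Δ1=111100 Δ2=111110 Δ3=111010 | 3Δ
t=1: Δ0=111010 Δ1=100010 Δ2=000011 Δ3=100111 Δ4=100011 | 4Δ
t=2: Δ0=100011 Δ1=111011 Δ2=011000 Δ3=111000 Δ4=111100 | 4Δ
t=3: Δ0=111100 Δ1=110100 | 1Δ
t=4: Δ0=110100 Δ1=111100 Δ2=111110 Δ3=111010 | 3Δ
t=5: Δ0=111010 Δ1=100010 Δ2=000011 Δ3=100111 Δ4=100011 | 4Δ
t=6: Δ0=100011 Δ1=111011 Δ2=011000 Δ3=111000 Δ4=111100 | 4Δ
t=7: Δ0=111100 Δ1=110100 | 1Δ
t=8: Δ0=110100 Δ1=111100 Δ2=111110 Δ3=111010 | 3Δ
t=9: Δ0=111010 Δ1=100010 Δ2=000011 Δ3=100111 Δ4=100011 | 4Δ
t=10: Δ0=100011 Δ1=111011 Δ2=011000 Δ3=111000 Δ4=111100 | 4Δ
t=11: Δ0=111100 Δ1=110100 | 1Δ
t=12: Δ0=110100 Δ1=111100 Δ2=111110 Δ3=111010 | 3Δ
t=13: Δ0=111010 Δ1=100010 Δ2=000011 Δ3=100111 Δ4=100011 | 4Δ
t=14: Δ0=100011 Δ1=111011 Δ2=011000 Δ3=111000 Δ4=111100 | 4Δ
t=15: Δ0=111100 Δ1=110100 | 1Δ
t=16: Δ0=110100 Δ1=111100 Δ2=111110 Δ3=111010 | 3Δ
t=17: Δ0=111010 Δ1=100010 Δ2=000011 Δ3=100111 Δ4=100011 | 4Δ
t=18: Δ0=100011 Δ1=111011 Δ2=011000 Δ3=111000 Δ4=111100 | 4Δ
t=19: Δ0=111100 Δ1=110100 | 1Δ

4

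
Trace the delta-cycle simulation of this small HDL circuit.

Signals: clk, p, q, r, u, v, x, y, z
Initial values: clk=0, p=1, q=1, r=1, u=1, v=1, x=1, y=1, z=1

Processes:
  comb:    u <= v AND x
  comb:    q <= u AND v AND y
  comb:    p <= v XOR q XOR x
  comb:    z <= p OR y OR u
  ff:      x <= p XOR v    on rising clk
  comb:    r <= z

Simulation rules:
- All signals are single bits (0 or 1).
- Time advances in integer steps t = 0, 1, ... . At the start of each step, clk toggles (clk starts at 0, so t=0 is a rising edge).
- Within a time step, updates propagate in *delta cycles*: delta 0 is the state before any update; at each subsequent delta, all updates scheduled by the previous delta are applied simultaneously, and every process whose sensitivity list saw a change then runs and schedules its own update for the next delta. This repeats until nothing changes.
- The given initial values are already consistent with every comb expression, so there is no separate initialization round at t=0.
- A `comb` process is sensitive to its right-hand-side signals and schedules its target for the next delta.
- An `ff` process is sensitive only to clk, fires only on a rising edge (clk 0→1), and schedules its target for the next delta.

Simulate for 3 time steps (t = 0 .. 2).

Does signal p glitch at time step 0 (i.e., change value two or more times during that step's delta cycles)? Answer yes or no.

yes

[bits: y,p,u,r,z,v,clk,q,x]
t=0: Δ0=111111011 Δ1=111111111 Δ2=111111110 Δ3=100111110 Δ4=100111100 Δ5=110111100 | 5Δ
t=1: Δ0=110111100 Δ1=110111000 | 1Δ
t=2: Δ0=110111000 Δ1=110111100 | 1Δ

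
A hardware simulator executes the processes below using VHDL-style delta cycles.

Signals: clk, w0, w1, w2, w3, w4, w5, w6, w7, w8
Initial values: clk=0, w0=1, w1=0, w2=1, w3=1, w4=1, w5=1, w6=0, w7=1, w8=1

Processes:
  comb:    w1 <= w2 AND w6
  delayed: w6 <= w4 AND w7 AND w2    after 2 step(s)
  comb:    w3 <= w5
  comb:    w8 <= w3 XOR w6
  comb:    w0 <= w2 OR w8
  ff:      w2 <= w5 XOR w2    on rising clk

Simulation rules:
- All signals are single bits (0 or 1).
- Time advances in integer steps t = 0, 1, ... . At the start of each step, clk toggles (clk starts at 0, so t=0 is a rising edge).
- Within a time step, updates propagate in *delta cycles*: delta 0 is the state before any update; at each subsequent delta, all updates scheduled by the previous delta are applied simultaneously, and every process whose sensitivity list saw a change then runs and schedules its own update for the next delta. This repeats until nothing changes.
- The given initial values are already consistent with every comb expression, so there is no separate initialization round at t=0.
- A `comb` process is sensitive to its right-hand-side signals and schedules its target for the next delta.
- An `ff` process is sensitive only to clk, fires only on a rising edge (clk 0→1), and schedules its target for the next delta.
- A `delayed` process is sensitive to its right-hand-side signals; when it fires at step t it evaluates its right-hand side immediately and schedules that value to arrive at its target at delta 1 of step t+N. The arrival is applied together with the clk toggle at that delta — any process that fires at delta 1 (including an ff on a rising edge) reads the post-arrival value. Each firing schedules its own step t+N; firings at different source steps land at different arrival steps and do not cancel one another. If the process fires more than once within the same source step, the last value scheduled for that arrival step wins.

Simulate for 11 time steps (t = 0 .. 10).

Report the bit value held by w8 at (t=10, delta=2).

t0.Δ0 w2=1 w0=1 clk=0 w1=0 w8=1 w3=1 w5=1 w4=1 w7=1 w6=0
t0.Δ1 w2=1 w0=1 clk=1 w1=0 w8=1 w3=1 w5=1 w4=1 w7=1 w6=0
t0.Δ2 w2=0 w0=1 clk=1 w1=0 w8=1 w3=1 w5=1 w4=1 w7=1 w6=0
t1.Δ0 w2=0 w0=1 clk=1 w1=0 w8=1 w3=1 w5=1 w4=1 w7=1 w6=0
t1.Δ1 w2=0 w0=1 clk=0 w1=0 w8=1 w3=1 w5=1 w4=1 w7=1 w6=0
t2.Δ0 w2=0 w0=1 clk=0 w1=0 w8=1 w3=1 w5=1 w4=1 w7=1 w6=0
t2.Δ1 w2=0 w0=1 clk=1 w1=0 w8=1 w3=1 w5=1 w4=1 w7=1 w6=0
t2.Δ2 w2=1 w0=1 clk=1 w1=0 w8=1 w3=1 w5=1 w4=1 w7=1 w6=0
t3.Δ0 w2=1 w0=1 clk=1 w1=0 w8=1 w3=1 w5=1 w4=1 w7=1 w6=0
t3.Δ1 w2=1 w0=1 clk=0 w1=0 w8=1 w3=1 w5=1 w4=1 w7=1 w6=0
t4.Δ0 w2=1 w0=1 clk=0 w1=0 w8=1 w3=1 w5=1 w4=1 w7=1 w6=0
t4.Δ1 w2=1 w0=1 clk=1 w1=0 w8=1 w3=1 w5=1 w4=1 w7=1 w6=1
t4.Δ2 w2=0 w0=1 clk=1 w1=1 w8=0 w3=1 w5=1 w4=1 w7=1 w6=1
t4.Δ3 w2=0 w0=0 clk=1 w1=0 w8=0 w3=1 w5=1 w4=1 w7=1 w6=1
t5.Δ0 w2=0 w0=0 clk=1 w1=0 w8=0 w3=1 w5=1 w4=1 w7=1 w6=1
t5.Δ1 w2=0 w0=0 clk=0 w1=0 w8=0 w3=1 w5=1 w4=1 w7=1 w6=1
t6.Δ0 w2=0 w0=0 clk=0 w1=0 w8=0 w3=1 w5=1 w4=1 w7=1 w6=1
t6.Δ1 w2=0 w0=0 clk=1 w1=0 w8=0 w3=1 w5=1 w4=1 w7=1 w6=0
t6.Δ2 w2=1 w0=0 clk=1 w1=0 w8=1 w3=1 w5=1 w4=1 w7=1 w6=0
t6.Δ3 w2=1 w0=1 clk=1 w1=0 w8=1 w3=1 w5=1 w4=1 w7=1 w6=0
t7.Δ0 w2=1 w0=1 clk=1 w1=0 w8=1 w3=1 w5=1 w4=1 w7=1 w6=0
t7.Δ1 w2=1 w0=1 clk=0 w1=0 w8=1 w3=1 w5=1 w4=1 w7=1 w6=0
t8.Δ0 w2=1 w0=1 clk=0 w1=0 w8=1 w3=1 w5=1 w4=1 w7=1 w6=0
t8.Δ1 w2=1 w0=1 clk=1 w1=0 w8=1 w3=1 w5=1 w4=1 w7=1 w6=1
t8.Δ2 w2=0 w0=1 clk=1 w1=1 w8=0 w3=1 w5=1 w4=1 w7=1 w6=1
t8.Δ3 w2=0 w0=0 clk=1 w1=0 w8=0 w3=1 w5=1 w4=1 w7=1 w6=1
t9.Δ0 w2=0 w0=0 clk=1 w1=0 w8=0 w3=1 w5=1 w4=1 w7=1 w6=1
t9.Δ1 w2=0 w0=0 clk=0 w1=0 w8=0 w3=1 w5=1 w4=1 w7=1 w6=1
t10.Δ0 w2=0 w0=0 clk=0 w1=0 w8=0 w3=1 w5=1 w4=1 w7=1 w6=1
t10.Δ1 w2=0 w0=0 clk=1 w1=0 w8=0 w3=1 w5=1 w4=1 w7=1 w6=0
t10.Δ2 w2=1 w0=0 clk=1 w1=0 w8=1 w3=1 w5=1 w4=1 w7=1 w6=0
t10.Δ3 w2=1 w0=1 clk=1 w1=0 w8=1 w3=1 w5=1 w4=1 w7=1 w6=0

1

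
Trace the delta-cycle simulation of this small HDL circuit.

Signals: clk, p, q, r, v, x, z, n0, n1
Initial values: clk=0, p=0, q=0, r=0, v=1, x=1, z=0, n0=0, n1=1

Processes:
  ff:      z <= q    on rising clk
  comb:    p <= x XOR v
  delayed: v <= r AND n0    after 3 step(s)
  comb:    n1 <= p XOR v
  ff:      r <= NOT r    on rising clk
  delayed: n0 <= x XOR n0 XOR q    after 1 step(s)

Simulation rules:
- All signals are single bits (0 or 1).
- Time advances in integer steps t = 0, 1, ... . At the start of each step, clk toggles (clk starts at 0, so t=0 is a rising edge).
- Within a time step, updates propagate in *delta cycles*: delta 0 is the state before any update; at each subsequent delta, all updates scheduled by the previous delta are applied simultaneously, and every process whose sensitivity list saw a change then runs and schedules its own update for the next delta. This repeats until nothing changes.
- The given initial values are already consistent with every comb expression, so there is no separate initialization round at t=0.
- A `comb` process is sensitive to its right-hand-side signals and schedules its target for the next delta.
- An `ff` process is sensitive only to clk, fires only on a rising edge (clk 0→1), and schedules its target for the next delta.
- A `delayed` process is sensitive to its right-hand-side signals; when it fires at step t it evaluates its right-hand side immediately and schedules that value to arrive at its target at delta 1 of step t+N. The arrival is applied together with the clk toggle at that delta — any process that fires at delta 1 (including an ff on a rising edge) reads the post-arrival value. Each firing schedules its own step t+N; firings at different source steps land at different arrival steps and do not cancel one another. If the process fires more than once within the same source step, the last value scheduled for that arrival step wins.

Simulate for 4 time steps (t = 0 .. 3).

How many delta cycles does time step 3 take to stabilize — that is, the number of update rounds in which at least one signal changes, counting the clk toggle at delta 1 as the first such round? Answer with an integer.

3

t=0 Δ0: r=0 q=0 clk=0 n1=1 n0=0 z=0 v=1 x=1 p=0
  Δ1: clk:0→1
  Δ2: r:0→1
  (2Δ to stable)
t=1 Δ0: r=1 q=0 clk=1 n1=1 n0=0 z=0 v=1 x=1 p=0
  Δ1: clk:1→0
  (1Δ to stable)
t=2 Δ0: r=1 q=0 clk=0 n1=1 n0=0 z=0 v=1 x=1 p=0
  Δ1: clk:0→1
  Δ2: r:1→0
  (2Δ to stable)
t=3 Δ0: r=0 q=0 clk=1 n1=1 n0=0 z=0 v=1 x=1 p=0
  Δ1: clk:1→0, v:1→0
  Δ2: n1:1→0, p:0→1
  Δ3: n1:0→1
  (3Δ to stable)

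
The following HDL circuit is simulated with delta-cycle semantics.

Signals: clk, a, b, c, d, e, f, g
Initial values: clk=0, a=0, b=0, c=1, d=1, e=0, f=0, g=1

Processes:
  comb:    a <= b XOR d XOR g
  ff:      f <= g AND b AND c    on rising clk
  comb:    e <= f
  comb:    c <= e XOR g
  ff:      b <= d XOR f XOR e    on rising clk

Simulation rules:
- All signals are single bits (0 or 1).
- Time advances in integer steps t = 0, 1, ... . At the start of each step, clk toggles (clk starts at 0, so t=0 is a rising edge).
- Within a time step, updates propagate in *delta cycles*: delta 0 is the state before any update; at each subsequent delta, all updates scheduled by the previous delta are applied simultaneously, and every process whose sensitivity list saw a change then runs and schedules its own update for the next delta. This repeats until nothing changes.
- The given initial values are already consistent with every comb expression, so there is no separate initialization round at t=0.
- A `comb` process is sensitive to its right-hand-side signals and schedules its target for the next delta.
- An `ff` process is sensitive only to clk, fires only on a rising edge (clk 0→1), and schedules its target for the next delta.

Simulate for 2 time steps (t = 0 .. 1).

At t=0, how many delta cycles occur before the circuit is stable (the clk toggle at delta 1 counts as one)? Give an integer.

[bits: b,c,clk,g,d,e,a,f]
t=0: Δ0=01011000 Δ1=01111000 Δ2=11111000 Δ3=11111010 | 3Δ
t=1: Δ0=11111010 Δ1=11011010 | 1Δ

3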